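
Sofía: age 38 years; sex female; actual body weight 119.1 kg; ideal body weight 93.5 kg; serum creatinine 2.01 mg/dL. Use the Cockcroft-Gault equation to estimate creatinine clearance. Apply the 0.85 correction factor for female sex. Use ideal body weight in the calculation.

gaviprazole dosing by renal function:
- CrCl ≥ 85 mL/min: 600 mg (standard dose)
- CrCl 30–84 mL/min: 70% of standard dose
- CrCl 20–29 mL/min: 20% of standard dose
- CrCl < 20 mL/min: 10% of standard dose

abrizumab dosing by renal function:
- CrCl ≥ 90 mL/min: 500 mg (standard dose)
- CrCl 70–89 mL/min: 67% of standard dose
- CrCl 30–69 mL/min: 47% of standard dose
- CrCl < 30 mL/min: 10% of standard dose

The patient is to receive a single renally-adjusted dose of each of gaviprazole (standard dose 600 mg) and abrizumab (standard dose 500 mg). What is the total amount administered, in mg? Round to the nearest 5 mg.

655 mg

CrCl = (140 − 38) × 93.5 / (72 × 2.01) × 0.85 = 9537.0 / 144.72 × 0.85 ≈ 56.0 mL/min
CrCl ≈ 56 mL/min.
gaviprazole: 30–84 mL/min → 70% of 600 mg = 420 mg.
abrizumab: 30–69 mL/min → 47% of 500 mg = 235 mg.
Total = 420 + 235 = 655 mg.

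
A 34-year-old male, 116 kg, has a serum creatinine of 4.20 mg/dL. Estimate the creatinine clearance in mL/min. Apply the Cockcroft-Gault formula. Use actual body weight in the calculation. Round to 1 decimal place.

CrCl = (140 − 34) × 116 / (72 × 4.2) = 12296.0 / 302.40 ≈ 40.7 mL/min

40.7 mL/min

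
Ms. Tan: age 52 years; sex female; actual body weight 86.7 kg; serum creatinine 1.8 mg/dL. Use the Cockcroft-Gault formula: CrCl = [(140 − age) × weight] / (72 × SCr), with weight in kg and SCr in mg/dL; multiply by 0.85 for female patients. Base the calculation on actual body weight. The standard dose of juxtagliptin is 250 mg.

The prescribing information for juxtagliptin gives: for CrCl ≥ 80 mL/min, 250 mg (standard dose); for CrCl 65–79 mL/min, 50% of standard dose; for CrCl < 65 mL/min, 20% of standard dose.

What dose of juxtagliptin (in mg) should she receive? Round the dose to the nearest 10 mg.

50 mg

CrCl = (140 − 52) × 86.7 / (72 × 1.8) × 0.85 = 7629.6 / 129.60 × 0.85 ≈ 50.0 mL/min
CrCl ≈ 50 mL/min → bracket < 65 mL/min.
20% of 250 mg = 50 mg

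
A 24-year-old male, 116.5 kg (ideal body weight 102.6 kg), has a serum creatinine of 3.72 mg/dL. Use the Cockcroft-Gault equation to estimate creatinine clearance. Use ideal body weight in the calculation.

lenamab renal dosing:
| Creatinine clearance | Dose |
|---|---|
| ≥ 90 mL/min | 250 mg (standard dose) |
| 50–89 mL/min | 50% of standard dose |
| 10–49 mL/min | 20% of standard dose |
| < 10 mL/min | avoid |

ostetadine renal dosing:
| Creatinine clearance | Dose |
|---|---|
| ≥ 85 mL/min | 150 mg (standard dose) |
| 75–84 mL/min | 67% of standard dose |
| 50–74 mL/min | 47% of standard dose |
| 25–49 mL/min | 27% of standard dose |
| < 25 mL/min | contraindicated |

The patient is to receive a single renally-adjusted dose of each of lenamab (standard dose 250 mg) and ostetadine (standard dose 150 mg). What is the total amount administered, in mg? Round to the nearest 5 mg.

CrCl = (140 − 24) × 102.6 / (72 × 3.72) = 11901.6 / 267.84 ≈ 44.4 mL/min
CrCl ≈ 44 mL/min.
lenamab: 10–49 mL/min → 20% of 250 mg = 50 mg.
ostetadine: 25–49 mL/min → 27% of 150 mg = 40.5 mg.
Total = 50 + 40.5 = 90.5 mg.

90 mg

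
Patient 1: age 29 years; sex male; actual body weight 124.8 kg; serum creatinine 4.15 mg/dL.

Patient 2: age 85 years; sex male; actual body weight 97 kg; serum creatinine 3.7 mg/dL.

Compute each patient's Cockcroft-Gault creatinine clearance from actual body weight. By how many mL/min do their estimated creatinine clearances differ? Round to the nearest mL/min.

26 mL/min

Patient 1: CrCl = (140 − 29) × 124.8 / (72 × 4.15) = 13852.8 / 298.80 ≈ 46.4 mL/min
Patient 2: CrCl = (140 − 85) × 97 / (72 × 3.7) = 5335.0 / 266.40 ≈ 20.0 mL/min
|46.4 − 20.0| = 26.4 mL/min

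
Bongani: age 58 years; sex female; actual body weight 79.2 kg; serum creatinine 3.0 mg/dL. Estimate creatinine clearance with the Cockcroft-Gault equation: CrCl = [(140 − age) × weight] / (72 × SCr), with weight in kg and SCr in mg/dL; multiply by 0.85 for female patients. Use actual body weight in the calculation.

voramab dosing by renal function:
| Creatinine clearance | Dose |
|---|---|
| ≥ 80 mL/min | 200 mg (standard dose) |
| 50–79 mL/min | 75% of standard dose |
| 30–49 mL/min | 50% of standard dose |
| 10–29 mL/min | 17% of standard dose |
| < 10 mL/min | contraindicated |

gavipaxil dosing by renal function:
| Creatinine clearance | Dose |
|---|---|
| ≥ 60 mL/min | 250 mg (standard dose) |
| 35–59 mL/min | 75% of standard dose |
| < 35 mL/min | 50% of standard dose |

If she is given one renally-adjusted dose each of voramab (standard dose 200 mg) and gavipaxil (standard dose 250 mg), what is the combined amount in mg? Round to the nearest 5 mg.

CrCl = (140 − 58) × 79.2 / (72 × 3) × 0.85 = 6494.4 / 216.00 × 0.85 ≈ 25.6 mL/min
CrCl ≈ 26 mL/min.
voramab: 10–29 mL/min → 17% of 200 mg = 34 mg.
gavipaxil: < 35 mL/min → 50% of 250 mg = 125 mg.
Total = 34 + 125 = 159 mg.

160 mg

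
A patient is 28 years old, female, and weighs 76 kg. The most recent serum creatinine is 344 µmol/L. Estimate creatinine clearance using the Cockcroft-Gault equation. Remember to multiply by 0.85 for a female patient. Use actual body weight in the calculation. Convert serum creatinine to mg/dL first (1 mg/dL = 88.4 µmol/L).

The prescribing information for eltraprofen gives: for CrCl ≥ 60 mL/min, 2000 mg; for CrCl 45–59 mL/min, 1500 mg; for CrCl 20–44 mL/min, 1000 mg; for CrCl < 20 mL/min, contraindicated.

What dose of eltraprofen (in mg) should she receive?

1000 mg

SCr = 344 / 88.4 = 3.891 mg/dL
CrCl = (140 − 28) × 76 / (72 × 3.891) × 0.85 = 8512.0 / 280.15 × 0.85 ≈ 25.8 mL/min
CrCl ≈ 26 mL/min → bracket 20–44 mL/min.
Dose for this bracket: 1000 mg.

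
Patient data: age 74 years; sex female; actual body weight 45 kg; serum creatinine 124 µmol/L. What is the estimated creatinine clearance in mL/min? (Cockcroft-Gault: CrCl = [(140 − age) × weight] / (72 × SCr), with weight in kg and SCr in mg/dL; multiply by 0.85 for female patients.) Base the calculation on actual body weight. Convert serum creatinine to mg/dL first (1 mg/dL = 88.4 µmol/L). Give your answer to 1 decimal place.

25.0 mL/min

SCr = 124 / 88.4 = 1.403 mg/dL
CrCl = (140 − 74) × 45 / (72 × 1.403) × 0.85 = 2970.0 / 101.02 × 0.85 ≈ 25.0 mL/min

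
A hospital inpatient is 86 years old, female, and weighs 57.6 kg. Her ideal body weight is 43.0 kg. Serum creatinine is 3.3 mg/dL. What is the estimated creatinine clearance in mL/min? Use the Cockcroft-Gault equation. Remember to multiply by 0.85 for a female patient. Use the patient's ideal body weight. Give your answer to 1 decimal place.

CrCl = (140 − 86) × 43 / (72 × 3.3) × 0.85 = 2322.0 / 237.60 × 0.85 ≈ 8.3 mL/min

8.3 mL/min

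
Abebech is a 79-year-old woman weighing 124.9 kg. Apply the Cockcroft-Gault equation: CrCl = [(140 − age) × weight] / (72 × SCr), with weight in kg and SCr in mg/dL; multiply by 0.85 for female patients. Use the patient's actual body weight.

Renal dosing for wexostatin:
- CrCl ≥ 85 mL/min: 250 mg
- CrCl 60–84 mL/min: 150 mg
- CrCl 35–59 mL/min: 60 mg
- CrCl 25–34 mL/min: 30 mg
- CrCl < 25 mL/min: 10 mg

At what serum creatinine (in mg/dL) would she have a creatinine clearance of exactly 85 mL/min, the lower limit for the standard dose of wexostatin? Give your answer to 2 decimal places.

Standard dose requires CrCl ≥ 85 mL/min.
Set (140 − 79) × 124.9 × 0.85 / (72 × SCr) = 85
SCr = (140 − 79) × 124.9 × 0.85 / (72 × 85) = 1.058 mg/dL

1.06 mg/dL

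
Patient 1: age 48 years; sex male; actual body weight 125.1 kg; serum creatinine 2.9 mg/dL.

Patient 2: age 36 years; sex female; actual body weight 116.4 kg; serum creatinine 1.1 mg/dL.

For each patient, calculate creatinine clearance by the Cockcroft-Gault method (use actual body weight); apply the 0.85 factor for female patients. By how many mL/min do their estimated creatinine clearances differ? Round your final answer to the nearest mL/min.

75 mL/min

Patient 1: CrCl = (140 − 48) × 125.1 / (72 × 2.9) = 11509.2 / 208.80 ≈ 55.1 mL/min
Patient 2: CrCl = (140 − 36) × 116.4 / (72 × 1.1) × 0.85 = 12105.6 / 79.20 × 0.85 ≈ 129.9 mL/min
|55.1 − 129.9| = 74.8 mL/min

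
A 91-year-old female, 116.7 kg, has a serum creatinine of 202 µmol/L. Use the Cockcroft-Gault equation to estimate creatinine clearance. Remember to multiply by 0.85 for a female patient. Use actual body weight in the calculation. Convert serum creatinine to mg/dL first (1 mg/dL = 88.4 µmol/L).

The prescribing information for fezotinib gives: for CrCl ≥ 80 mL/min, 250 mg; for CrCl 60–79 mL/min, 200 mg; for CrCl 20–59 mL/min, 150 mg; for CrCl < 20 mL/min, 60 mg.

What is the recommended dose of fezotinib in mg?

SCr = 202 / 88.4 = 2.285 mg/dL
CrCl = (140 − 91) × 116.7 / (72 × 2.285) × 0.85 = 5718.3 / 164.52 × 0.85 ≈ 29.5 mL/min
CrCl ≈ 30 mL/min → bracket 20–59 mL/min.
Dose for this bracket: 150 mg.

150 mg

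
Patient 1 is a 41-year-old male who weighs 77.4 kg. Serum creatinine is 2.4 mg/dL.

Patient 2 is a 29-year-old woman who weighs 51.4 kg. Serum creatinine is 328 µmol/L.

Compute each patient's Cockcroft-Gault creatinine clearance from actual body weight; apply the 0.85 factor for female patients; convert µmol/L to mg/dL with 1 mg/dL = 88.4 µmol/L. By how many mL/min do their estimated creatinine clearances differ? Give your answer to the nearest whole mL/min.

26 mL/min

Patient 1: CrCl = (140 − 41) × 77.4 / (72 × 2.4) = 7662.6 / 172.80 ≈ 44.3 mL/min
Patient 2: SCr = 328 / 88.4 = 3.71 mg/dL
Patient 2: CrCl = (140 − 29) × 51.4 / (72 × 3.71) × 0.85 = 5705.4 / 267.12 × 0.85 ≈ 18.2 mL/min
|44.3 − 18.2| = 26.1 mL/min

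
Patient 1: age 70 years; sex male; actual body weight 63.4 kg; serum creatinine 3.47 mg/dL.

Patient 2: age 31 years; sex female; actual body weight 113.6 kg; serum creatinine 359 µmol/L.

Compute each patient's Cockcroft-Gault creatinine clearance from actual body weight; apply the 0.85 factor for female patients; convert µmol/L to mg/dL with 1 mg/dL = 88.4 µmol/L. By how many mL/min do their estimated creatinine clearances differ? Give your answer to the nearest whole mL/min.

Patient 1: CrCl = (140 − 70) × 63.4 / (72 × 3.47) = 4438.0 / 249.84 ≈ 17.8 mL/min
Patient 2: SCr = 359 / 88.4 = 4.061 mg/dL
Patient 2: CrCl = (140 − 31) × 113.6 / (72 × 4.061) × 0.85 = 12382.4 / 292.39 × 0.85 ≈ 36.0 mL/min
|17.8 − 36.0| = 18.2 mL/min

18 mL/min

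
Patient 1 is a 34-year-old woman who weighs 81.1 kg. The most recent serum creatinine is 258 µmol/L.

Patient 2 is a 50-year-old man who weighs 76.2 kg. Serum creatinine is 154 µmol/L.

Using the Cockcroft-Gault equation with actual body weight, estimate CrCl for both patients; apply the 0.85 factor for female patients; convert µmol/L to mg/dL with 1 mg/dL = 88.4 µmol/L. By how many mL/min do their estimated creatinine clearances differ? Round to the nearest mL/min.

20 mL/min

Patient 1: SCr = 258 / 88.4 = 2.919 mg/dL
Patient 1: CrCl = (140 − 34) × 81.1 / (72 × 2.919) × 0.85 = 8596.6 / 210.17 × 0.85 ≈ 34.8 mL/min
Patient 2: SCr = 154 / 88.4 = 1.742 mg/dL
Patient 2: CrCl = (140 − 50) × 76.2 / (72 × 1.742) = 6858.0 / 125.42 ≈ 54.7 mL/min
|34.8 − 54.7| = 19.9 mL/min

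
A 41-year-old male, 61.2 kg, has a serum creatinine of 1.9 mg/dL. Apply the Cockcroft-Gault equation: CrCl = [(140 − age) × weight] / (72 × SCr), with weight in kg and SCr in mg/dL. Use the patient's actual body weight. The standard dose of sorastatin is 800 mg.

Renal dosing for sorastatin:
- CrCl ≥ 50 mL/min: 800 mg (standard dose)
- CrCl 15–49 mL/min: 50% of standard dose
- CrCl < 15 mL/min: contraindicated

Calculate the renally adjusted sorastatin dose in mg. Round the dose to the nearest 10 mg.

CrCl = (140 − 41) × 61.2 / (72 × 1.9) = 6058.8 / 136.80 ≈ 44.3 mL/min
CrCl ≈ 44 mL/min → bracket 15–49 mL/min.
50% of 800 mg = 400 mg

400 mg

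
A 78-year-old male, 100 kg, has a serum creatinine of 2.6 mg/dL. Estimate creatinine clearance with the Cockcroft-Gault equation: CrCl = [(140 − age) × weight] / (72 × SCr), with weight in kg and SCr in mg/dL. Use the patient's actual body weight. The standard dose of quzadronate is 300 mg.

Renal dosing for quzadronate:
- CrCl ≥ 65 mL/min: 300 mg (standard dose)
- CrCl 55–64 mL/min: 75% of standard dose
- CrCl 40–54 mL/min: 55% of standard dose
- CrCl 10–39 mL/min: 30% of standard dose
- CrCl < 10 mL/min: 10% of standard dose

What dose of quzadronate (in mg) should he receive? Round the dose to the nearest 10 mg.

CrCl = (140 − 78) × 100 / (72 × 2.6) = 6200.0 / 187.20 ≈ 33.1 mL/min
CrCl ≈ 33 mL/min → bracket 10–39 mL/min.
30% of 300 mg = 90 mg

90 mg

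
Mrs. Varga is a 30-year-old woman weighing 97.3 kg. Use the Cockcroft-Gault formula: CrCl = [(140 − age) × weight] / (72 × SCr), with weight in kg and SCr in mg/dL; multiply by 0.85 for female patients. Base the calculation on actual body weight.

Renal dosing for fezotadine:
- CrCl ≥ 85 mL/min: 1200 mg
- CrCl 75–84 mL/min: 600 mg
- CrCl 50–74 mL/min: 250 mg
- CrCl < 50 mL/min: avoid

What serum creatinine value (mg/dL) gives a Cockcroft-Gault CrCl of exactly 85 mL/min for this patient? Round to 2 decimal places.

1.49 mg/dL

Standard dose requires CrCl ≥ 85 mL/min.
Set (140 − 30) × 97.3 × 0.85 / (72 × SCr) = 85
SCr = (140 − 30) × 97.3 × 0.85 / (72 × 85) = 1.487 mg/dL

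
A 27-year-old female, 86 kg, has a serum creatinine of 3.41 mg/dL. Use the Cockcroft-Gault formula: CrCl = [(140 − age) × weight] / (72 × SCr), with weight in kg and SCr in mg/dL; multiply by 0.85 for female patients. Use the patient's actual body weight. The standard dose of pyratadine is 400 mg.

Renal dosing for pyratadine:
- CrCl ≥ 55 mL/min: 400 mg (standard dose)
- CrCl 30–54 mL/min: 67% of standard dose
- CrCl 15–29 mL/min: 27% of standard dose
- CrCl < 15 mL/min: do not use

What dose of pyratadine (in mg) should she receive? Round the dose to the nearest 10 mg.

CrCl = (140 − 27) × 86 / (72 × 3.41) × 0.85 = 9718.0 / 245.52 × 0.85 ≈ 33.6 mL/min
CrCl ≈ 34 mL/min → bracket 30–54 mL/min.
67% of 400 mg = 268 mg → 270 mg

270 mg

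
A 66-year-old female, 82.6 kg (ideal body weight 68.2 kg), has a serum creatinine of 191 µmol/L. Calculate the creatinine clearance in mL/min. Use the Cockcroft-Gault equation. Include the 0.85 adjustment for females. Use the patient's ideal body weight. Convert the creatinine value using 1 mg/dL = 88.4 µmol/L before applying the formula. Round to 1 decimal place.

SCr = 191 / 88.4 = 2.161 mg/dL
CrCl = (140 − 66) × 68.2 / (72 × 2.161) × 0.85 = 5046.8 / 155.59 × 0.85 ≈ 27.6 mL/min

27.6 mL/min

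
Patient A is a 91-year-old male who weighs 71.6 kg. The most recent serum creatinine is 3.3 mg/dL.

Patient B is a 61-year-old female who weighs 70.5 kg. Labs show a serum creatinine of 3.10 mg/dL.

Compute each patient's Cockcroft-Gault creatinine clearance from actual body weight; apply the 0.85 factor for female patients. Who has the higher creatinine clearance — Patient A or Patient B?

Patient A: CrCl = (140 − 91) × 71.6 / (72 × 3.3) = 3508.4 / 237.60 ≈ 14.8 mL/min
Patient B: CrCl = (140 − 61) × 70.5 / (72 × 3.1) × 0.85 = 5569.5 / 223.20 × 0.85 ≈ 21.2 mL/min
14.8 vs 21.2 mL/min → Patient B is higher.

Patient B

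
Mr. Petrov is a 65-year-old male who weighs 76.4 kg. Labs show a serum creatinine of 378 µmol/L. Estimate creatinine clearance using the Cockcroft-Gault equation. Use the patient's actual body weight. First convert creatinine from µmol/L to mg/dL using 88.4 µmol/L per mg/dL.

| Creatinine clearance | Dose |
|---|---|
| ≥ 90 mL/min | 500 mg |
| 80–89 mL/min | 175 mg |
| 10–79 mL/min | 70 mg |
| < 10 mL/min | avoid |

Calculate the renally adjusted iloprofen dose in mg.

70 mg

SCr = 378 / 88.4 = 4.276 mg/dL
CrCl = (140 − 65) × 76.4 / (72 × 4.276) = 5730.0 / 307.87 ≈ 18.6 mL/min
CrCl ≈ 19 mL/min → bracket 10–79 mL/min.
Dose for this bracket: 70 mg.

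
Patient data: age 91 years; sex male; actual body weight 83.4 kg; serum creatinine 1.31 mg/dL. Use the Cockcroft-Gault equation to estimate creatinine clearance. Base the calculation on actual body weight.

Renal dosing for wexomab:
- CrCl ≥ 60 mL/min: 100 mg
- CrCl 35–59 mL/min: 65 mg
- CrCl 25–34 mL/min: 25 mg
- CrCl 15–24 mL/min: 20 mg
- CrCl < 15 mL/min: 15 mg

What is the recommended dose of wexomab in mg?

CrCl = (140 − 91) × 83.4 / (72 × 1.31) = 4086.6 / 94.32 ≈ 43.3 mL/min
CrCl ≈ 43 mL/min → bracket 35–59 mL/min.
Dose for this bracket: 65 mg.

65 mg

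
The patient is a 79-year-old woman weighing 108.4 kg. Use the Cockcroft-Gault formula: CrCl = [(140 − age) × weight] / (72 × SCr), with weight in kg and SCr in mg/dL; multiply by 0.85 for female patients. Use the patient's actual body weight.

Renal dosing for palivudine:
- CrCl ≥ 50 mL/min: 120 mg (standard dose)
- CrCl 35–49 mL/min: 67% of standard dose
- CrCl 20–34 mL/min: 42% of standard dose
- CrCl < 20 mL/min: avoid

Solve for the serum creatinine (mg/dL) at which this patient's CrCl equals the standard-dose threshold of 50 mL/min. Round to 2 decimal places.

1.56 mg/dL

Standard dose requires CrCl ≥ 50 mL/min.
Set (140 − 79) × 108.4 × 0.85 / (72 × SCr) = 50
SCr = (140 − 79) × 108.4 × 0.85 / (72 × 50) = 1.561 mg/dL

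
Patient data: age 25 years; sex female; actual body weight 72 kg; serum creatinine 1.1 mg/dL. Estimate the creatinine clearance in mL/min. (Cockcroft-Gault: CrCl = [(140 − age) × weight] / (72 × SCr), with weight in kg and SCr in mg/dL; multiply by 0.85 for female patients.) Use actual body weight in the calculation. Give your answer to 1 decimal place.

CrCl = (140 − 25) × 72 / (72 × 1.1) × 0.85 = 8280.0 / 79.20 × 0.85 ≈ 88.9 mL/min

88.9 mL/min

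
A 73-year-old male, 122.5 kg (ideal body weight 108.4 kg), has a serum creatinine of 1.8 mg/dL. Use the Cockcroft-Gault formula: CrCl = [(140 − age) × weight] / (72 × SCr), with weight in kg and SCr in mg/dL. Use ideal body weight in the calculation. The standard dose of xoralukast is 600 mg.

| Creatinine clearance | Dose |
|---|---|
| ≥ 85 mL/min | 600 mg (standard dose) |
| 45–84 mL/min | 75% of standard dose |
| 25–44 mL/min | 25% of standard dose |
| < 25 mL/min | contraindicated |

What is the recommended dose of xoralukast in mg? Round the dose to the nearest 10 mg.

450 mg

CrCl = (140 − 73) × 108.4 / (72 × 1.8) = 7262.8 / 129.60 ≈ 56.0 mL/min
CrCl ≈ 56 mL/min → bracket 45–84 mL/min.
75% of 600 mg = 450 mg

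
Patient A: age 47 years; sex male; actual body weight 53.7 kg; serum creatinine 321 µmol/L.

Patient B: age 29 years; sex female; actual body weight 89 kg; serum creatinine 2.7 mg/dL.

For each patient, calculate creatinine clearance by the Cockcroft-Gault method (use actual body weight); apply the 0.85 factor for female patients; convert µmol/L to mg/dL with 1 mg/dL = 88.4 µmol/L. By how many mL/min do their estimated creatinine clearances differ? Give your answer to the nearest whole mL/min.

24 mL/min

Patient A: SCr = 321 / 88.4 = 3.631 mg/dL
Patient A: CrCl = (140 − 47) × 53.7 / (72 × 3.631) = 4994.1 / 261.43 ≈ 19.1 mL/min
Patient B: CrCl = (140 − 29) × 89 / (72 × 2.7) × 0.85 = 9879.0 / 194.40 × 0.85 ≈ 43.2 mL/min
|19.1 − 43.2| = 24.1 mL/min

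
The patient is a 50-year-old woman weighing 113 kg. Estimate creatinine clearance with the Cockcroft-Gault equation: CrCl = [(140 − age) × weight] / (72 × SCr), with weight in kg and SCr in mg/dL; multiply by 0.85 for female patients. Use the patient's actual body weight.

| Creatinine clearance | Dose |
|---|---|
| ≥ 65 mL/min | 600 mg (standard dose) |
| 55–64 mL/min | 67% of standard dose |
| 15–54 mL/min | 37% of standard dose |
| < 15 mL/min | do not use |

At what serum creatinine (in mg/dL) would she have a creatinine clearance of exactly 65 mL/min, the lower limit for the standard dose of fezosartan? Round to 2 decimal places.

1.85 mg/dL

Standard dose requires CrCl ≥ 65 mL/min.
Set (140 − 50) × 113 × 0.85 / (72 × SCr) = 65
SCr = (140 − 50) × 113 × 0.85 / (72 × 65) = 1.847 mg/dL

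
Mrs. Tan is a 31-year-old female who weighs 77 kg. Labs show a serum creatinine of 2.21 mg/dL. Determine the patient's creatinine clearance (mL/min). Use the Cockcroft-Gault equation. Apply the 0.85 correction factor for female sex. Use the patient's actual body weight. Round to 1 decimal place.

44.8 mL/min

CrCl = (140 − 31) × 77 / (72 × 2.21) × 0.85 = 8393.0 / 159.12 × 0.85 ≈ 44.8 mL/min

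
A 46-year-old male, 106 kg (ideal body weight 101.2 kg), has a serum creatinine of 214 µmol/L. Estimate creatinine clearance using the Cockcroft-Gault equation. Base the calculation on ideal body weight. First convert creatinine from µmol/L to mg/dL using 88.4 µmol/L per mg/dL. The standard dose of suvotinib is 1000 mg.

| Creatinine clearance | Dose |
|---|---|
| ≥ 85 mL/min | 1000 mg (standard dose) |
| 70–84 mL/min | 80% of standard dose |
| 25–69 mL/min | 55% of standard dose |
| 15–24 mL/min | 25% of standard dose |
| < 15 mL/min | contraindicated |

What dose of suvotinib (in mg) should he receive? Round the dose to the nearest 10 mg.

550 mg

SCr = 214 / 88.4 = 2.421 mg/dL
CrCl = (140 − 46) × 101.2 / (72 × 2.421) = 9512.8 / 174.31 ≈ 54.6 mL/min
CrCl ≈ 55 mL/min → bracket 25–69 mL/min.
55% of 1000 mg = 550 mg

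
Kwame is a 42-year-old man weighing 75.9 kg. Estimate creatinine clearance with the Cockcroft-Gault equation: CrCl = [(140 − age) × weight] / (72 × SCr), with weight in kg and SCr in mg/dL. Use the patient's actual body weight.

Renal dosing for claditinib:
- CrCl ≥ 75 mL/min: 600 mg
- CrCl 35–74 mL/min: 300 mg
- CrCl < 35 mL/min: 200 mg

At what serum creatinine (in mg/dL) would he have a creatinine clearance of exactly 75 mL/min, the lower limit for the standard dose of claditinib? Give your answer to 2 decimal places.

1.38 mg/dL

Standard dose requires CrCl ≥ 75 mL/min.
Set (140 − 42) × 75.9 / (72 × SCr) = 75
SCr = (140 − 42) × 75.9 / (72 × 75) = 1.377 mg/dL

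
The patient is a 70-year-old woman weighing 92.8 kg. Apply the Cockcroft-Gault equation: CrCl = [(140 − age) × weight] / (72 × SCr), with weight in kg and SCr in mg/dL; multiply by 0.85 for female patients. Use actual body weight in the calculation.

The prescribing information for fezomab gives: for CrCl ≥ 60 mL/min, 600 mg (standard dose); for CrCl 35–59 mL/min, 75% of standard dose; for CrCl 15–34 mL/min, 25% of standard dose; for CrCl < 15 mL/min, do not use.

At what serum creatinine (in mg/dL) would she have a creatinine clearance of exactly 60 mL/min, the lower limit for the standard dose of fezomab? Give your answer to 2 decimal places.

Standard dose requires CrCl ≥ 60 mL/min.
Set (140 − 70) × 92.8 × 0.85 / (72 × SCr) = 60
SCr = (140 − 70) × 92.8 × 0.85 / (72 × 60) = 1.278 mg/dL

1.28 mg/dL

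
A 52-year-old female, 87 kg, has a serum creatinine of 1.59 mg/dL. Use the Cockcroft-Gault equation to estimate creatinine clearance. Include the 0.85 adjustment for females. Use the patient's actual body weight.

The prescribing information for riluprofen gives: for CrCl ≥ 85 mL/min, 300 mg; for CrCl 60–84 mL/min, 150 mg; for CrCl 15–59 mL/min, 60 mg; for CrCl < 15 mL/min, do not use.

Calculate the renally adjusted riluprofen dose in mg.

60 mg

CrCl = (140 − 52) × 87 / (72 × 1.59) × 0.85 = 7656.0 / 114.48 × 0.85 ≈ 56.8 mL/min
CrCl ≈ 57 mL/min → bracket 15–59 mL/min.
Dose for this bracket: 60 mg.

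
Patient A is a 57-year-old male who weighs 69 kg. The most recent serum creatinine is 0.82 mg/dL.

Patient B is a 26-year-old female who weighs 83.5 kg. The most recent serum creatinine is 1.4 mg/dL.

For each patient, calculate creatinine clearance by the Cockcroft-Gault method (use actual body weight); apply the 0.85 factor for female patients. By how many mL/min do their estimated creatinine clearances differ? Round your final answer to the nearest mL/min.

Patient A: CrCl = (140 − 57) × 69 / (72 × 0.82) = 5727.0 / 59.04 ≈ 97.0 mL/min
Patient B: CrCl = (140 − 26) × 83.5 / (72 × 1.4) × 0.85 = 9519.0 / 100.80 × 0.85 ≈ 80.3 mL/min
|97.0 − 80.3| = 16.7 mL/min

17 mL/min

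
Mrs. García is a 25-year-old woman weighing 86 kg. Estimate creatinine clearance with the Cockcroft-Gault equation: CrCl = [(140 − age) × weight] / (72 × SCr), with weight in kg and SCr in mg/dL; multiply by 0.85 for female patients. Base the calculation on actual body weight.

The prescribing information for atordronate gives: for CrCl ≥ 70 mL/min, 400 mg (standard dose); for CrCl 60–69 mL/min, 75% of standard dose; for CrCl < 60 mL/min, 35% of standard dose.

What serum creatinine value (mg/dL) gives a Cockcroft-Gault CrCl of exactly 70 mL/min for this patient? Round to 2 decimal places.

1.67 mg/dL

Standard dose requires CrCl ≥ 70 mL/min.
Set (140 − 25) × 86 × 0.85 / (72 × SCr) = 70
SCr = (140 − 25) × 86 × 0.85 / (72 × 70) = 1.668 mg/dL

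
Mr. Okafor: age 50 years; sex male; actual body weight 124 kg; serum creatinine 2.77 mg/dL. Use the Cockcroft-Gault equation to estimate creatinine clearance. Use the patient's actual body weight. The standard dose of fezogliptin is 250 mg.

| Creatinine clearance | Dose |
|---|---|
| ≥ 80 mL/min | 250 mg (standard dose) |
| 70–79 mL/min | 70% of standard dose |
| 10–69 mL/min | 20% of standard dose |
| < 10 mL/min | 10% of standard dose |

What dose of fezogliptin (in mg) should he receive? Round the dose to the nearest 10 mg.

50 mg

CrCl = (140 − 50) × 124 / (72 × 2.77) = 11160.0 / 199.44 ≈ 56.0 mL/min
CrCl ≈ 56 mL/min → bracket 10–69 mL/min.
20% of 250 mg = 50 mg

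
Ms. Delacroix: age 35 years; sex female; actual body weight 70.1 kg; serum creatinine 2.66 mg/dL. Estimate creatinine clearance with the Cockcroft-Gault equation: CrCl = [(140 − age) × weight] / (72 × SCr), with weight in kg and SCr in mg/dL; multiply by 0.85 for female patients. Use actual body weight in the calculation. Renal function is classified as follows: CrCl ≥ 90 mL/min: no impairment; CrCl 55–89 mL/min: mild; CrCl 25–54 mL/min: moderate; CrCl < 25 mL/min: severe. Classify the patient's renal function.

CrCl = (140 − 35) × 70.1 / (72 × 2.66) × 0.85 = 7360.5 / 191.52 × 0.85 ≈ 32.7 mL/min
33 mL/min falls in the 'moderate' range.

moderate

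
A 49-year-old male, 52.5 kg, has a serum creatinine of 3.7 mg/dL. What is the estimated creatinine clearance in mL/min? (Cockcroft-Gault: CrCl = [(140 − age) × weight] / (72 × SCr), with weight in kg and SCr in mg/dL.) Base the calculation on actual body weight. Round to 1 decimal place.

CrCl = (140 − 49) × 52.5 / (72 × 3.7) = 4777.5 / 266.40 ≈ 17.9 mL/min

17.9 mL/min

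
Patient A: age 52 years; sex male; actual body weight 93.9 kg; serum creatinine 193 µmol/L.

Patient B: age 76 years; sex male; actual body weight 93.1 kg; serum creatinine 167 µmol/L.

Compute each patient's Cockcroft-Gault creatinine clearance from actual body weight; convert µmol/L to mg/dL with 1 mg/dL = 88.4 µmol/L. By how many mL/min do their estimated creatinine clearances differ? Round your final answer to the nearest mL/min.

9 mL/min

Patient A: SCr = 193 / 88.4 = 2.183 mg/dL
Patient A: CrCl = (140 − 52) × 93.9 / (72 × 2.183) = 8263.2 / 157.18 ≈ 52.6 mL/min
Patient B: SCr = 167 / 88.4 = 1.889 mg/dL
Patient B: CrCl = (140 − 76) × 93.1 / (72 × 1.889) = 5958.4 / 136.01 ≈ 43.8 mL/min
|52.6 − 43.8| = 8.8 mL/min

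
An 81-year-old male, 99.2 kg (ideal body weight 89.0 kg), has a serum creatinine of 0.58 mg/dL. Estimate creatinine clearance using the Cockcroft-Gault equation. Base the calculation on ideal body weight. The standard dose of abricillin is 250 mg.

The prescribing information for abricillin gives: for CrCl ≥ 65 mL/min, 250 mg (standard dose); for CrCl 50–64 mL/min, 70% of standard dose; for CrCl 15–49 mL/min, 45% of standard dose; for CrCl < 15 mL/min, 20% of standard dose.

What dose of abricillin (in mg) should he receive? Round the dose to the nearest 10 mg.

250 mg

CrCl = (140 − 81) × 89 / (72 × 0.58) = 5251.0 / 41.76 ≈ 125.7 mL/min
CrCl ≈ 126 mL/min → bracket ≥ 65 mL/min.
100% of 250 mg = 250 mg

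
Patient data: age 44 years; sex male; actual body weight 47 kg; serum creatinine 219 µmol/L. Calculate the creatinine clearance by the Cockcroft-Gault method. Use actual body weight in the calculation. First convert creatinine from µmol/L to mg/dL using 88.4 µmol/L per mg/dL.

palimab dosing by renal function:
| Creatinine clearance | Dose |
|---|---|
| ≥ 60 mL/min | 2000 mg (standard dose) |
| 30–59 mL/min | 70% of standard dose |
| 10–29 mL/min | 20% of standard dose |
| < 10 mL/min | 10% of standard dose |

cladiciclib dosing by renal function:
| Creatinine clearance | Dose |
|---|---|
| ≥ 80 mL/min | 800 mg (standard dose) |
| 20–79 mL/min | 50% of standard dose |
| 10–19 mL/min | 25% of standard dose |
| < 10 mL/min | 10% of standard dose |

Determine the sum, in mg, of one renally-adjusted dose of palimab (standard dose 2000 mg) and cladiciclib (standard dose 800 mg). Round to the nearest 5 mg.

SCr = 219 / 88.4 = 2.477 mg/dL
CrCl = (140 − 44) × 47 / (72 × 2.477) = 4512.0 / 178.34 ≈ 25.3 mL/min
CrCl ≈ 25 mL/min.
palimab: 10–29 mL/min → 20% of 2000 mg = 400 mg.
cladiciclib: 20–79 mL/min → 50% of 800 mg = 400 mg.
Total = 400 + 400 = 800 mg.

800 mg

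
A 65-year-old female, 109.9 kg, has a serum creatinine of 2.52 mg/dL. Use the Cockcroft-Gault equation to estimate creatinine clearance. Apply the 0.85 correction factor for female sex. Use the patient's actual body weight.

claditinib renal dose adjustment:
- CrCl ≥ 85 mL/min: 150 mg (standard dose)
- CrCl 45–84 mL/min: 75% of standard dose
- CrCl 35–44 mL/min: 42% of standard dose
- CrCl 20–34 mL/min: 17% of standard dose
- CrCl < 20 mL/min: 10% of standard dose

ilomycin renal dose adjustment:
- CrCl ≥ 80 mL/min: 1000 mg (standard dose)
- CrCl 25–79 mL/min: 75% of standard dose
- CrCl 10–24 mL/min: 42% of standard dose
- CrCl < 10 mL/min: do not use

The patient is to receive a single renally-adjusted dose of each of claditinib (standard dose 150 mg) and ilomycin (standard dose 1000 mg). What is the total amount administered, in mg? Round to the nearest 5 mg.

815 mg

CrCl = (140 − 65) × 109.9 / (72 × 2.52) × 0.85 = 8242.5 / 181.44 × 0.85 ≈ 38.6 mL/min
CrCl ≈ 39 mL/min.
claditinib: 35–44 mL/min → 42% of 150 mg = 63 mg.
ilomycin: 25–79 mL/min → 75% of 1000 mg = 750 mg.
Total = 63 + 750 = 813 mg.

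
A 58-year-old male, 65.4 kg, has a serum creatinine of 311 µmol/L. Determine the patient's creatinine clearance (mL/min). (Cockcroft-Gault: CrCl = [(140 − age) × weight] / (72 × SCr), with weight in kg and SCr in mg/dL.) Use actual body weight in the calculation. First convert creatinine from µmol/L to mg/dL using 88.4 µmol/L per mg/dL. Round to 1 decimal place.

SCr = 311 / 88.4 = 3.518 mg/dL
CrCl = (140 − 58) × 65.4 / (72 × 3.518) = 5362.8 / 253.30 ≈ 21.2 mL/min

21.2 mL/min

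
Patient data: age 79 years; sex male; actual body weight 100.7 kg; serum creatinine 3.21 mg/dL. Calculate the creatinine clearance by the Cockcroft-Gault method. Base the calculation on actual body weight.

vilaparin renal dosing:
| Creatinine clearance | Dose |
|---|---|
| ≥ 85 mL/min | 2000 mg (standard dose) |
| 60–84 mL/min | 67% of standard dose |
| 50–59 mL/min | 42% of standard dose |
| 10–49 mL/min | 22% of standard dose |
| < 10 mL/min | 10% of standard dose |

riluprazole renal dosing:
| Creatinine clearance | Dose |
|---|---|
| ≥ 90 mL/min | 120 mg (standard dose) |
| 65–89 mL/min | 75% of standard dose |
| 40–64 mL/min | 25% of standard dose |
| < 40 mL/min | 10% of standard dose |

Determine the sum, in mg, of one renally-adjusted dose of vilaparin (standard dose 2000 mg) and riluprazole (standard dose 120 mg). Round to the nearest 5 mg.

CrCl = (140 − 79) × 100.7 / (72 × 3.21) = 6142.7 / 231.12 ≈ 26.6 mL/min
CrCl ≈ 27 mL/min.
vilaparin: 10–49 mL/min → 22% of 2000 mg = 440 mg.
riluprazole: < 40 mL/min → 10% of 120 mg = 12 mg.
Total = 440 + 12 = 452 mg.

450 mg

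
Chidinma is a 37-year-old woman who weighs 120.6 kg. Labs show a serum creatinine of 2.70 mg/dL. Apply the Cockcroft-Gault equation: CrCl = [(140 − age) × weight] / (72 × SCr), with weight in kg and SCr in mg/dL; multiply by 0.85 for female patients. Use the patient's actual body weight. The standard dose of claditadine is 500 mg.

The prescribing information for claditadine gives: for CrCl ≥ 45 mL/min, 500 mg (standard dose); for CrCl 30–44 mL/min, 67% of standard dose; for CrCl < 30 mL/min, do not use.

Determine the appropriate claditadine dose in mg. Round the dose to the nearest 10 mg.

CrCl = (140 − 37) × 120.6 / (72 × 2.7) × 0.85 = 12421.8 / 194.40 × 0.85 ≈ 54.3 mL/min
CrCl ≈ 54 mL/min → bracket ≥ 45 mL/min.
100% of 500 mg = 500 mg

500 mg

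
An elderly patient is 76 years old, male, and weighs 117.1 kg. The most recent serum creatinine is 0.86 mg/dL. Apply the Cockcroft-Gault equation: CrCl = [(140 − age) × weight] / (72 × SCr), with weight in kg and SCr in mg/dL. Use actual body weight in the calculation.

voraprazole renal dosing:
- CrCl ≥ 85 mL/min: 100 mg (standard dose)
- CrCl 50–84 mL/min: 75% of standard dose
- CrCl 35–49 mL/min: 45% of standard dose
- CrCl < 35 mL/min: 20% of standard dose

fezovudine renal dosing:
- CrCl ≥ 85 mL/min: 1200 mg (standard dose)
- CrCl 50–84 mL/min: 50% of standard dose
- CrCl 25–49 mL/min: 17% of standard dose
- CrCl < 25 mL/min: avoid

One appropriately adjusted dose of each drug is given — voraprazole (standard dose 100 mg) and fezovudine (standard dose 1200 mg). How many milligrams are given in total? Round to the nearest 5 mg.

1300 mg

CrCl = (140 − 76) × 117.1 / (72 × 0.86) = 7494.4 / 61.92 ≈ 121.0 mL/min
CrCl ≈ 121 mL/min.
voraprazole: ≥ 85 mL/min → 100% of 100 mg = 100 mg.
fezovudine: ≥ 85 mL/min → 100% of 1200 mg = 1200 mg.
Total = 100 + 1200 = 1300 mg.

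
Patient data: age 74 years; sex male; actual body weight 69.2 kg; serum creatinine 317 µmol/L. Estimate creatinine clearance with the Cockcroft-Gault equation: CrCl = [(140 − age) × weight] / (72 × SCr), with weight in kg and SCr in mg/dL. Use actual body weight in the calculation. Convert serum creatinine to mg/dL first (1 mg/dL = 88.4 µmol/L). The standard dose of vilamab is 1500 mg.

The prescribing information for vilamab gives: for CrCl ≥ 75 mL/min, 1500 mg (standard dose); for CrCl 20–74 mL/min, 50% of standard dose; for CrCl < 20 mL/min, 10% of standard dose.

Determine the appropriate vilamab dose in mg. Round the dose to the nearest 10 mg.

SCr = 317 / 88.4 = 3.586 mg/dL
CrCl = (140 − 74) × 69.2 / (72 × 3.586) = 4567.2 / 258.19 ≈ 17.7 mL/min
CrCl ≈ 18 mL/min → bracket < 20 mL/min.
10% of 1500 mg = 150 mg

150 mg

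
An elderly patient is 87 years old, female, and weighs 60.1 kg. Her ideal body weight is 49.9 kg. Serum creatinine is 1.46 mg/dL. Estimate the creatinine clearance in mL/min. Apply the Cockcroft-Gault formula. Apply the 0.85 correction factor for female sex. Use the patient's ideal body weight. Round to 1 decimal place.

CrCl = (140 − 87) × 49.9 / (72 × 1.46) × 0.85 = 2644.7 / 105.12 × 0.85 ≈ 21.4 mL/min

21.4 mL/min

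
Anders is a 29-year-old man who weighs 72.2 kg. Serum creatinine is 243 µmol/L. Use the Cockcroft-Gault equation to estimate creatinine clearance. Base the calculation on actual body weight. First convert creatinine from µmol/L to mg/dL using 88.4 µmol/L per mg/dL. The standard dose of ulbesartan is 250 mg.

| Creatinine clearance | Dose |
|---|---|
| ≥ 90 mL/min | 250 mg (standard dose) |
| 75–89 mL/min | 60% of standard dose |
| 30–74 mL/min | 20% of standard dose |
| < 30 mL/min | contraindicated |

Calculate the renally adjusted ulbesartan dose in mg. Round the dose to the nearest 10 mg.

50 mg

SCr = 243 / 88.4 = 2.749 mg/dL
CrCl = (140 − 29) × 72.2 / (72 × 2.749) = 8014.2 / 197.93 ≈ 40.5 mL/min
CrCl ≈ 40 mL/min → bracket 30–74 mL/min.
20% of 250 mg = 50 mg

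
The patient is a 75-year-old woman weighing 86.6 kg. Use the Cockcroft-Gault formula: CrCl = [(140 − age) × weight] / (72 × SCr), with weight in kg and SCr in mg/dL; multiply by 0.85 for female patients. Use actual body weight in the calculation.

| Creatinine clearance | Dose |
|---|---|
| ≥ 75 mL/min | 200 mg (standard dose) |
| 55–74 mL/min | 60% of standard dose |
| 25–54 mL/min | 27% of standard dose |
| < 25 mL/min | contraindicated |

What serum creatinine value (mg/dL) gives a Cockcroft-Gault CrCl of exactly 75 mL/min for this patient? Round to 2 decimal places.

0.89 mg/dL

Standard dose requires CrCl ≥ 75 mL/min.
Set (140 − 75) × 86.6 × 0.85 / (72 × SCr) = 75
SCr = (140 − 75) × 86.6 × 0.85 / (72 × 75) = 0.886 mg/dL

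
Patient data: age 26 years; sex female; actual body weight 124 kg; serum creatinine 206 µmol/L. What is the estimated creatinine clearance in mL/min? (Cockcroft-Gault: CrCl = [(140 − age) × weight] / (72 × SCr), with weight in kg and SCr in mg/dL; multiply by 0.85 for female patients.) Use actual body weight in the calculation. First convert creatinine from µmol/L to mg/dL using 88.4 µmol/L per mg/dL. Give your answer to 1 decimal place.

71.6 mL/min

SCr = 206 / 88.4 = 2.33 mg/dL
CrCl = (140 − 26) × 124 / (72 × 2.33) × 0.85 = 14136.0 / 167.76 × 0.85 ≈ 71.6 mL/min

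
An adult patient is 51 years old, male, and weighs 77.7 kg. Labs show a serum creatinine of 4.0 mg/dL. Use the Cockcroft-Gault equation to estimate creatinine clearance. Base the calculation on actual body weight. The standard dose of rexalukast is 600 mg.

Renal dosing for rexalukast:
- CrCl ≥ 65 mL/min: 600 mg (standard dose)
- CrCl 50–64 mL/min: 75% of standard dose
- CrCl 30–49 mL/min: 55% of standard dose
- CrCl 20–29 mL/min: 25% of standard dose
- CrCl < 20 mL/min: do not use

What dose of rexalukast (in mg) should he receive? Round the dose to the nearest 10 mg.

CrCl = (140 − 51) × 77.7 / (72 × 4) = 6915.3 / 288.00 ≈ 24.0 mL/min
CrCl ≈ 24 mL/min → bracket 20–29 mL/min.
25% of 600 mg = 150 mg

150 mg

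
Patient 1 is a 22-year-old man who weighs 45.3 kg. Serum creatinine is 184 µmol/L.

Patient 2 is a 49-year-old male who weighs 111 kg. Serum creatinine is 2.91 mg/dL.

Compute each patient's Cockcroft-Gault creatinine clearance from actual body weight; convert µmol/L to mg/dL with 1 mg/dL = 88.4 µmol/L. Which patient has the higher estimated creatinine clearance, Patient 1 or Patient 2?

Patient 2

Patient 1: SCr = 184 / 88.4 = 2.081 mg/dL
Patient 1: CrCl = (140 − 22) × 45.3 / (72 × 2.081) = 5345.4 / 149.83 ≈ 35.7 mL/min
Patient 2: CrCl = (140 − 49) × 111 / (72 × 2.91) = 10101.0 / 209.52 ≈ 48.2 mL/min
35.7 vs 48.2 mL/min → Patient 2 is higher.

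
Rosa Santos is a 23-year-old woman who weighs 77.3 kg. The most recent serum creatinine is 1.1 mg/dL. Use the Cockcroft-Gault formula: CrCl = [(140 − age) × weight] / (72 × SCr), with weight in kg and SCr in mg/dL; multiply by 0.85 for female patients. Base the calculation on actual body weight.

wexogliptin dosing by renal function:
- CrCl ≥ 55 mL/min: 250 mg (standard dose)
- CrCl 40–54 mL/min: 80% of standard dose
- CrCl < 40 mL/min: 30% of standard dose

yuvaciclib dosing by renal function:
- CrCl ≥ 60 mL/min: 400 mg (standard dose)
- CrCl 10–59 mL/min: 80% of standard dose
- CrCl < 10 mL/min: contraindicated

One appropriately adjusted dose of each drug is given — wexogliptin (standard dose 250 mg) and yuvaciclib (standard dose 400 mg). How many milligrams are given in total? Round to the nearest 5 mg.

650 mg

CrCl = (140 − 23) × 77.3 / (72 × 1.1) × 0.85 = 9044.1 / 79.20 × 0.85 ≈ 97.1 mL/min
CrCl ≈ 97 mL/min.
wexogliptin: ≥ 55 mL/min → 100% of 250 mg = 250 mg.
yuvaciclib: ≥ 60 mL/min → 100% of 400 mg = 400 mg.
Total = 250 + 400 = 650 mg.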